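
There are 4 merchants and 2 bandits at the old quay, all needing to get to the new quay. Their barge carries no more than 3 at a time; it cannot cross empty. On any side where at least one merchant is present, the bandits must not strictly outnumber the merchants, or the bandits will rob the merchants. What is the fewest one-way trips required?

Counting alone: each trip to the new quay takes at most 3 across and each return brings at least 1 back, so after t trips out (and t−1 returns) at most 3t − (t−1) of the 6 are across; that first reaches 6 at t = 3, so at least 5 crossings are needed.
The plan below uses exactly 5 crossings, so it is optimal:
1. 2 bandits → the new quay.  (the old quay: 4M 0B; the new quay: 0M 2B)
2. 1 bandit ← the old quay.  (the old quay: 4M 1B; the new quay: 0M 1B)
3. 2 merchants and 1 bandit → the new quay.  (the old quay: 2M 0B; the new quay: 2M 2B)
4. 1 bandit ← the old quay.  (the old quay: 2M 1B; the new quay: 2M 1B)
5. 2 merchants and 1 bandit → the new quay.  (the old quay: 0M 0B; the new quay: 4M 2B)

5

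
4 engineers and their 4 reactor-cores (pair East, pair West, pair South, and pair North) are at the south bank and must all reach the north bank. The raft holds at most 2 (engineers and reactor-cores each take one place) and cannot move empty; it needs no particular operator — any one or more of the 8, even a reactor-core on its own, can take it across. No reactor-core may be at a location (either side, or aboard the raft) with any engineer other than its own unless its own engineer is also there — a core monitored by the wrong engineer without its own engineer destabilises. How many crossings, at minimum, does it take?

Following every safe sequence of crossings from the start, the most of the 8 that can be at the north bank as the raft arrives there on crossings 1, 3, 5 is 2, 3, 4 respectively; the best ever achieved is 4 of 8.
From crossing 7 on, no configuration arises that was not already reachable earlier: only 44 distinct safe configurations (who is on which side, and where the raft is) can ever be reached, none of them has everyone across, and every continuation just revisits them. So no valid plan exists.

impossible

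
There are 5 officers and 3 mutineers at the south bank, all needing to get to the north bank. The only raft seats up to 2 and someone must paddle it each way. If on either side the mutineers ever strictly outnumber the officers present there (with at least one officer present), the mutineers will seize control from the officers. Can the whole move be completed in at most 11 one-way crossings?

Counting alone: each trip to the north bank takes at most 2 across and each return brings at least 1 back, so after t trips out (and t−1 returns) at most 2t − (t−1) of the 8 are across; that first reaches 8 at t = 7, so at least 13 crossings are needed.
Since 11 < 13, 11 crossings cannot be enough. (The shortest complete plan in fact takes 13:)
1. 2 mutineers → the north bank.  (the south bank: 5O 1M; the north bank: 0O 2M)
2. 1 mutineer ← the south bank.  (the south bank: 5O 2M; the north bank: 0O 1M)
3. 2 mutineers → the north bank.  (the south bank: 5O 0M; the north bank: 0O 3M)
4. 1 mutineer ← the south bank.  (the south bank: 5O 1M; the north bank: 0O 2M)
5. 2 officers → the north bank.  (the south bank: 3O 1M; the north bank: 2O 2M)
6. 1 mutineer ← the south bank.  (the south bank: 3O 2M; the north bank: 2O 1M)
7. 1 officer and 1 mutineer → the north bank.  (the south bank: 2O 1M; the north bank: 3O 2M)
8. 1 mutineer ← the south bank.  (the south bank: 2O 2M; the north bank: 3O 1M)
9. 2 mutineers → the north bank.  (the south bank: 2O 0M; the north bank: 3O 3M)
10. 1 mutineer ← the south bank.  (the south bank: 2O 1M; the north bank: 3O 2M)
11. 1 officer and 1 mutineer → the north bank.  (the south bank: 1O 0M; the north bank: 4O 3M)
12. 1 mutineer ← the south bank.  (the south bank: 1O 1M; the north bank: 4O 2M)
13. 1 officer and 1 mutineer → the north bank.  (the south bank: 0O 0M; the north bank: 5O 3M)

No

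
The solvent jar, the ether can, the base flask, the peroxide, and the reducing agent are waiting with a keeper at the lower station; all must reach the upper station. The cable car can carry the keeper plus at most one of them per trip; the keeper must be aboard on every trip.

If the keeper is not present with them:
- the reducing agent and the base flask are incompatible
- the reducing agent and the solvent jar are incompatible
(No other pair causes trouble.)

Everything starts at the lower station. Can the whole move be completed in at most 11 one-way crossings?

Yes

Yes — this plan uses 11 crossings (≤ 11):
1. Keeper goes to the upper station with the reducing agent.
2. Keeper goes back to the lower station alone.
3. Keeper goes to the upper station with the solvent jar.
4. Keeper goes back to the lower station with the reducing agent.
5. Keeper goes to the upper station with the base flask.
6. Keeper goes back to the lower station alone.
7. Keeper goes to the upper station with the ether can.
8. Keeper goes back to the lower station alone.
9. Keeper goes to the upper station with the peroxide.
10. Keeper goes back to the lower station alone.
11. Keeper goes to the upper station with the reducing agent.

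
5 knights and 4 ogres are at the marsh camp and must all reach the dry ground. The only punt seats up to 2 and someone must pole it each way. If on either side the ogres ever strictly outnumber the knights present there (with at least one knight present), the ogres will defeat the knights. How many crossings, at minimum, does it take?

Counting alone: each trip to the dry ground takes at most 2 across and each return brings at least 1 back, so after t trips out (and t−1 returns) at most 2t − (t−1) of the 9 are across; that first reaches 9 at t = 8, so at least 15 crossings are needed.
The plan below uses exactly 15 crossings, so it is optimal:
1. 2 ogres → the dry ground.  (the marsh camp: 5K 2O; the dry ground: 0K 2O)
2. 1 ogre ← the marsh camp.  (the marsh camp: 5K 3O; the dry ground: 0K 1O)
3. 2 ogres → the dry ground.  (the marsh camp: 5K 1O; the dry ground: 0K 3O)
4. 1 ogre ← the marsh camp.  (the marsh camp: 5K 2O; the dry ground: 0K 2O)
5. 2 knights → the dry ground.  (the marsh camp: 3K 2O; the dry ground: 2K 2O)
6. 1 ogre ← the marsh camp.  (the marsh camp: 3K 3O; the dry ground: 2K 1O)
7. 1 knight and 1 ogre → the dry ground.  (the marsh camp: 2K 2O; the dry ground: 3K 2O)
8. 1 knight ← the marsh camp.  (the marsh camp: 3K 2O; the dry ground: 2K 2O)
9. 1 knight and 1 ogre → the dry ground.  (the marsh camp: 2K 1O; the dry ground: 3K 3O)
10. 1 ogre ← the marsh camp.  (the marsh camp: 2K 2O; the dry ground: 3K 2O)
11. 1 knight and 1 ogre → the dry ground.  (the marsh camp: 1K 1O; the dry ground: 4K 3O)
12. 1 knight ← the marsh camp.  (the marsh camp: 2K 1O; the dry ground: 3K 3O)
13. 1 knight and 1 ogre → the dry ground.  (the marsh camp: 1K 0O; the dry ground: 4K 4O)
14. 1 ogre ← the marsh camp.  (the marsh camp: 1K 1O; the dry ground: 4K 3O)
15. 1 knight and 1 ogre → the dry ground.  (the marsh camp: 0K 0O; the dry ground: 5K 4O)

15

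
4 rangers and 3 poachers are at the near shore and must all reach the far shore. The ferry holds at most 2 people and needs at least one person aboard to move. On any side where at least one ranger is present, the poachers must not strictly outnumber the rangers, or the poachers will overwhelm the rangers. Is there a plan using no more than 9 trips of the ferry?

Counting alone: each trip to the far shore takes at most 2 across and each return brings at least 1 back, so after t trips out (and t−1 returns) at most 2t − (t−1) of the 7 are across; that first reaches 7 at t = 6, so at least 11 crossings are needed.
Since 9 < 11, 9 crossings cannot be enough. (The shortest complete plan in fact takes 11:)
1. 2 poachers → the far shore.  (the near shore: 4R 1P; the far shore: 0R 2P)
2. 1 poacher ← the near shore.  (the near shore: 4R 2P; the far shore: 0R 1P)
3. 2 poachers → the far shore.  (the near shore: 4R 0P; the far shore: 0R 3P)
4. 1 poacher ← the near shore.  (the near shore: 4R 1P; the far shore: 0R 2P)
5. 2 rangers → the far shore.  (the near shore: 2R 1P; the far shore: 2R 2P)
6. 1 poacher ← the near shore.  (the near shore: 2R 2P; the far shore: 2R 1P)
7. 1 ranger and 1 poacher → the far shore.  (the near shore: 1R 1P; the far shore: 3R 2P)
8. 1 ranger ← the near shore.  (the near shore: 2R 1P; the far shore: 2R 2P)
9. 1 ranger and 1 poacher → the far shore.  (the near shore: 1R 0P; the far shore: 3R 3P)
10. 1 poacher ← the near shore.  (the near shore: 1R 1P; the far shore: 3R 2P)
11. 1 ranger and 1 poacher → the far shore.  (the near shore: 0R 0P; the far shore: 4R 3P)

No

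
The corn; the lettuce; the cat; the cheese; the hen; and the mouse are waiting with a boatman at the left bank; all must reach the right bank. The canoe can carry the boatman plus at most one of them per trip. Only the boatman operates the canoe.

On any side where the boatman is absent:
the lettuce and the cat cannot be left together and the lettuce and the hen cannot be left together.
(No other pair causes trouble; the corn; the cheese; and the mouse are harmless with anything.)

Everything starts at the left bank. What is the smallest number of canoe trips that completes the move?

13

Counting alone: the boatman can take at most 1 across per trip to the right bank, so moving all 6 needs at least 6 loaded trips out, with a return between consecutive ones — at least 11 crossings.
The safety rule pushes this higher. Following every safe sequence of crossings, the most of the 6 that can be at the right bank as the canoe arrives there on crossing 11 is 5 — never all 6.
So no plan with fewer than 13 crossings exists, and this one achieves 13:
1. Boatman goes to the right bank with the lettuce.  [the left bank: the cat, the cheese, the corn, the hen, the mouse | the right bank: the lettuce]
2. Boatman goes back to the left bank alone.  [the left bank: the cat, the cheese, the corn, the hen, the mouse | the right bank: the lettuce]
3. Boatman goes to the right bank with the corn.  [the left bank: the cat, the cheese, the hen, the mouse | the right bank: the corn, the lettuce]
4. Boatman goes back to the left bank alone.  [the left bank: the cat, the cheese, the hen, the mouse | the right bank: the corn, the lettuce]
5. Boatman goes to the right bank with the cat.  [the left bank: the cheese, the hen, the mouse | the right bank: the cat, the corn, the lettuce]
6. Boatman goes back to the left bank with the lettuce.  [the left bank: the cheese, the hen, the lettuce, the mouse | the right bank: the cat, the corn]
7. Boatman goes to the right bank with the hen.  [the left bank: the cheese, the lettuce, the mouse | the right bank: the cat, the corn, the hen]
8. Boatman goes back to the left bank alone.  [the left bank: the cheese, the lettuce, the mouse | the right bank: the cat, the corn, the hen]
9. Boatman goes to the right bank with the cheese.  [the left bank: the lettuce, the mouse | the right bank: the cat, the cheese, the corn, the hen]
10. Boatman goes back to the left bank alone.  [the left bank: the lettuce, the mouse | the right bank: the cat, the cheese, the corn, the hen]
11. Boatman goes to the right bank with the mouse.  [the left bank: the lettuce | the right bank: the cat, the cheese, the corn, the hen, the mouse]
12. Boatman goes back to the left bank alone.  [the left bank: the lettuce | the right bank: the cat, the cheese, the corn, the hen, the mouse]
13. Boatman goes to the right bank with the lettuce.  [the left bank: — | the right bank: the cat, the cheese, the corn, the hen, the lettuce, the mouse]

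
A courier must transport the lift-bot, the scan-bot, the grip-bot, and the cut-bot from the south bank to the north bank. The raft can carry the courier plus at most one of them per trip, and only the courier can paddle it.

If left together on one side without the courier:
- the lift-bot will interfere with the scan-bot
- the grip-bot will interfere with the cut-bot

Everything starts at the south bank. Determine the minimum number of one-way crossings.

impossible

Whatever the first load, the items left behind include a forbidden pair without the courier. No opening move is safe, so no plan exists.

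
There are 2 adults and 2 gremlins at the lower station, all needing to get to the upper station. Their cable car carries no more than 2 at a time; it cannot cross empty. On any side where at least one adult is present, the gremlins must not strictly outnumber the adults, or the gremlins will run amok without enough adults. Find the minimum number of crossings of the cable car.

5

Counting alone: each trip to the upper station takes at most 2 across and each return brings at least 1 back, so after t trips out (and t−1 returns) at most 2t − (t−1) of the 4 are across; that first reaches 4 at t = 3, so at least 5 crossings are needed.
The plan below uses exactly 5 crossings, so it is optimal:
1. 2 gremlins → the upper station.  (the lower station: 2A 0G; the upper station: 0A 2G)
2. 1 gremlin ← the lower station.  (the lower station: 2A 1G; the upper station: 0A 1G)
3. 2 adults → the upper station.  (the lower station: 0A 1G; the upper station: 2A 1G)
4. 1 gremlin ← the lower station.  (the lower station: 0A 2G; the upper station: 2A 0G)
5. 2 gremlins → the upper station.  (the lower station: 0A 0G; the upper station: 2A 2G)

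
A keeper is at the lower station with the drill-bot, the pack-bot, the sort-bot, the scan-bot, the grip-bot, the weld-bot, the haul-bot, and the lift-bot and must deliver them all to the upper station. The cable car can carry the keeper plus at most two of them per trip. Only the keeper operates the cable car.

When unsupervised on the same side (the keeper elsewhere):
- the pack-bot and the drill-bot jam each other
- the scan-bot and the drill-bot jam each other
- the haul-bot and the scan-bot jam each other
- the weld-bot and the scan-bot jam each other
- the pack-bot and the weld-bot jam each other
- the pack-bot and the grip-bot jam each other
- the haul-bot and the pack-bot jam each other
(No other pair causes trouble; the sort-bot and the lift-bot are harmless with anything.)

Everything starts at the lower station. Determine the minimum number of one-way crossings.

Counting alone: the keeper can take at most 2 across per trip to the upper station, so moving all 8 needs at least 4 loaded trips out, with a return between consecutive ones — at least 7 crossings.
The safety rule pushes this higher. Following every safe sequence of crossings, the most of the 8 that can be at the upper station as the cable car arrives there on crossing 7 is 6 — never all 8.
So no plan with fewer than 9 crossings exists, and this one achieves 9:
1. Keeper goes to the upper station with the pack-bot and the scan-bot.  [the lower station: the drill-bot, the grip-bot, the haul-bot, the lift-bot, the sort-bot, the weld-bot | the upper station: the pack-bot, the scan-bot]
2. Keeper goes back to the lower station alone.  [the lower station: the drill-bot, the grip-bot, the haul-bot, the lift-bot, the sort-bot, the weld-bot | the upper station: the pack-bot, the scan-bot]
3. Keeper goes to the upper station with the drill-bot and the grip-bot.  [the lower station: the haul-bot, the lift-bot, the sort-bot, the weld-bot | the upper station: the drill-bot, the grip-bot, the pack-bot, the scan-bot]
4. Keeper goes back to the lower station with the pack-bot and the scan-bot.  [the lower station: the haul-bot, the lift-bot, the pack-bot, the scan-bot, the sort-bot, the weld-bot | the upper station: the drill-bot, the grip-bot]
5. Keeper goes to the upper station with the haul-bot and the weld-bot.  [the lower station: the lift-bot, the pack-bot, the scan-bot, the sort-bot | the upper station: the drill-bot, the grip-bot, the haul-bot, the weld-bot]
6. Keeper goes back to the lower station alone.  [the lower station: the lift-bot, the pack-bot, the scan-bot, the sort-bot | the upper station: the drill-bot, the grip-bot, the haul-bot, the weld-bot]
7. Keeper goes to the upper station with the lift-bot and the sort-bot.  [the lower station: the pack-bot, the scan-bot | the upper station: the drill-bot, the grip-bot, the haul-bot, the lift-bot, the sort-bot, the weld-bot]
8. Keeper goes back to the lower station alone.  [the lower station: the pack-bot, the scan-bot | the upper station: the drill-bot, the grip-bot, the haul-bot, the lift-bot, the sort-bot, the weld-bot]
9. Keeper goes to the upper station with the pack-bot and the scan-bot.  [the lower station: — | the upper station: the drill-bot, the grip-bot, the haul-bot, the lift-bot, the pack-bot, the scan-bot, the sort-bot, the weld-bot]

9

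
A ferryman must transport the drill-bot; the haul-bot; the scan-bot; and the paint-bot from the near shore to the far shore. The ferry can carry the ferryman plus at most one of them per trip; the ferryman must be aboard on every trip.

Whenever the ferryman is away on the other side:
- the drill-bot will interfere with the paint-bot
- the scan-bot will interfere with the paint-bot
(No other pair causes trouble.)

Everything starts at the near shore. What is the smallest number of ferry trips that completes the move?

Counting alone: the ferryman can take at most 1 across per trip to the far shore, so moving all 4 needs at least 4 loaded trips out, with a return between consecutive ones — at least 7 crossings.
The safety rule pushes this higher. Following every safe sequence of crossings, the most of the 4 that can be at the far shore as the ferry arrives there on crossing 7 is 3 — never all 4.
So no plan with fewer than 9 crossings exists, and this one achieves 9:
1. Ferryman goes to the far shore with the paint-bot.
2. Ferryman goes back to the near shore alone.
3. Ferryman goes to the far shore with the drill-bot.
4. Ferryman goes back to the near shore with the paint-bot.
5. Ferryman goes to the far shore with the scan-bot.
6. Ferryman goes back to the near shore alone.
7. Ferryman goes to the far shore with the haul-bot.
8. Ferryman goes back to the near shore alone.
9. Ferryman goes to the far shore with the paint-bot.

9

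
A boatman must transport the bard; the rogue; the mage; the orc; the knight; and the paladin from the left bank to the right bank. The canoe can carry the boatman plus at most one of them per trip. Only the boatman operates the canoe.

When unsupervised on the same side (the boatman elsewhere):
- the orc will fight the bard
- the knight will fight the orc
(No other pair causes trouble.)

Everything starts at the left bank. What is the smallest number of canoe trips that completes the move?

Counting alone: the boatman can take at most 1 across per trip to the right bank, so moving all 6 needs at least 6 loaded trips out, with a return between consecutive ones — at least 11 crossings.
The safety rule pushes this higher. Following every safe sequence of crossings, the most of the 6 that can be at the right bank as the canoe arrives there on crossing 11 is 5 — never all 6.
So no plan with fewer than 13 crossings exists, and this one achieves 13:
1. Boatman goes to the right bank with the orc.  [the left bank: the bard, the knight, the mage, the paladin, the rogue | the right bank: the orc]
2. Boatman goes back to the left bank alone.  [the left bank: the bard, the knight, the mage, the paladin, the rogue | the right bank: the orc]
3. Boatman goes to the right bank with the bard.  [the left bank: the knight, the mage, the paladin, the rogue | the right bank: the bard, the orc]
4. Boatman goes back to the left bank with the orc.  [the left bank: the knight, the mage, the orc, the paladin, the rogue | the right bank: the bard]
5. Boatman goes to the right bank with the knight.  [the left bank: the mage, the orc, the paladin, the rogue | the right bank: the bard, the knight]
6. Boatman goes back to the left bank alone.  [the left bank: the mage, the orc, the paladin, the rogue | the right bank: the bard, the knight]
7. Boatman goes to the right bank with the rogue.  [the left bank: the mage, the orc, the paladin | the right bank: the bard, the knight, the rogue]
8. Boatman goes back to the left bank alone.  [the left bank: the mage, the orc, the paladin | the right bank: the bard, the knight, the rogue]
9. Boatman goes to the right bank with the mage.  [the left bank: the orc, the paladin | the right bank: the bard, the knight, the mage, the rogue]
10. Boatman goes back to the left bank alone.  [the left bank: the orc, the paladin | the right bank: the bard, the knight, the mage, the rogue]
11. Boatman goes to the right bank with the paladin.  [the left bank: the orc | the right bank: the bard, the knight, the mage, the paladin, the rogue]
12. Boatman goes back to the left bank alone.  [the left bank: the orc | the right bank: the bard, the knight, the mage, the paladin, the rogue]
13. Boatman goes to the right bank with the orc.  [the left bank: — | the right bank: the bard, the knight, the mage, the orc, the paladin, the rogue]

13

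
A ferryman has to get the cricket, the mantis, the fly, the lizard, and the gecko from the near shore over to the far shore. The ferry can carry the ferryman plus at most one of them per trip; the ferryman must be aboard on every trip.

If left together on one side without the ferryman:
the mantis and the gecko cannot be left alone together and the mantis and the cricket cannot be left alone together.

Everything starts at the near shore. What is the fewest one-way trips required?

Counting alone: the ferryman can take at most 1 across per trip to the far shore, so moving all 5 needs at least 5 loaded trips out, with a return between consecutive ones — at least 9 crossings.
The safety rule pushes this higher. Following every safe sequence of crossings, the most of the 5 that can be at the far shore as the ferry arrives there on crossing 9 is 4 — never all 5.
So no plan with fewer than 11 crossings exists, and this one achieves 11:
1. Ferryman goes to the far shore with the mantis.  [the near shore: the cricket, the fly, the gecko, the lizard | the far shore: the mantis]
2. Ferryman goes back to the near shore alone.  [the near shore: the cricket, the fly, the gecko, the lizard | the far shore: the mantis]
3. Ferryman goes to the far shore with the cricket.  [the near shore: the fly, the gecko, the lizard | the far shore: the cricket, the mantis]
4. Ferryman goes back to the near shore with the mantis.  [the near shore: the fly, the gecko, the lizard, the mantis | the far shore: the cricket]
5. Ferryman goes to the far shore with the gecko.  [the near shore: the fly, the lizard, the mantis | the far shore: the cricket, the gecko]
6. Ferryman goes back to the near shore alone.  [the near shore: the fly, the lizard, the mantis | the far shore: the cricket, the gecko]
7. Ferryman goes to the far shore with the fly.  [the near shore: the lizard, the mantis | the far shore: the cricket, the fly, the gecko]
8. Ferryman goes back to the near shore alone.  [the near shore: the lizard, the mantis | the far shore: the cricket, the fly, the gecko]
9. Ferryman goes to the far shore with the lizard.  [the near shore: the mantis | the far shore: the cricket, the fly, the gecko, the lizard]
10. Ferryman goes back to the near shore alone.  [the near shore: the mantis | the far shore: the cricket, the fly, the gecko, the lizard]
11. Ferryman goes to the far shore with the mantis.  [the near shore: — | the far shore: the cricket, the fly, the gecko, the lizard, the mantis]

11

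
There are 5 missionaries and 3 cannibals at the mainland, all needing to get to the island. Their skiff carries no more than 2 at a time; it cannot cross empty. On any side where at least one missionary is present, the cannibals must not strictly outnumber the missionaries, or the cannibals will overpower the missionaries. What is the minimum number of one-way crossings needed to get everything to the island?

Counting alone: each trip to the island takes at most 2 across and each return brings at least 1 back, so after t trips out (and t−1 returns) at most 2t − (t−1) of the 8 are across; that first reaches 8 at t = 7, so at least 13 crossings are needed.
The plan below uses exactly 13 crossings, so it is optimal:
1. 2 cannibals → the island.  (the mainland: 5M 1C; the island: 0M 2C)
2. 1 cannibal ← the mainland.  (the mainland: 5M 2C; the island: 0M 1C)
3. 2 cannibals → the island.  (the mainland: 5M 0C; the island: 0M 3C)
4. 1 cannibal ← the mainland.  (the mainland: 5M 1C; the island: 0M 2C)
5. 2 missionaries → the island.  (the mainland: 3M 1C; the island: 2M 2C)
6. 1 cannibal ← the mainland.  (the mainland: 3M 2C; the island: 2M 1C)
7. 1 missionary and 1 cannibal → the island.  (the mainland: 2M 1C; the island: 3M 2C)
8. 1 cannibal ← the mainland.  (the mainland: 2M 2C; the island: 3M 1C)
9. 2 cannibals → the island.  (the mainland: 2M 0C; the island: 3M 3C)
10. 1 cannibal ← the mainland.  (the mainland: 2M 1C; the island: 3M 2C)
11. 1 missionary and 1 cannibal → the island.  (the mainland: 1M 0C; the island: 4M 3C)
12. 1 cannibal ← the mainland.  (the mainland: 1M 1C; the island: 4M 2C)
13. 1 missionary and 1 cannibal → the island.  (the mainland: 0M 0C; the island: 5M 3C)

13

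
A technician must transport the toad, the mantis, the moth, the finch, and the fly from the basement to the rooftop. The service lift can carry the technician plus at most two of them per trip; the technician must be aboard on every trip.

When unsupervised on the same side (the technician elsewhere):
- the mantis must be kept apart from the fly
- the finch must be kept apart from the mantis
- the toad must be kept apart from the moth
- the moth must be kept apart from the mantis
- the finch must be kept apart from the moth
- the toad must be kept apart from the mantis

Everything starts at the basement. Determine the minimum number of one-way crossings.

Counting alone: the technician can take at most 2 across per trip to the rooftop, so moving all 5 needs at least 3 loaded trips out, with a return between consecutive ones — at least 5 crossings.
The safety rule pushes this higher. Following every safe sequence of crossings, the most of the 5 that can be at the rooftop as the service lift arrives there on crossing 5 is 4 — never all 5.
So no plan with fewer than 7 crossings exists, and this one achieves 7:
1. Technician goes to the rooftop with the mantis and the moth.  [the basement: the finch, the fly, the toad | the rooftop: the mantis, the moth]
2. Technician goes back to the basement with the mantis.  [the basement: the finch, the fly, the mantis, the toad | the rooftop: the moth]
3. Technician goes to the rooftop with the fly and the mantis.  [the basement: the finch, the toad | the rooftop: the fly, the mantis, the moth]
4. Technician goes back to the basement with the mantis.  [the basement: the finch, the mantis, the toad | the rooftop: the fly, the moth]
5. Technician goes to the rooftop with the finch and the toad.  [the basement: the mantis | the rooftop: the finch, the fly, the moth, the toad]
6. Technician goes back to the basement with the moth.  [the basement: the mantis, the moth | the rooftop: the finch, the fly, the toad]
7. Technician goes to the rooftop with the mantis and the moth.  [the basement: — | the rooftop: the finch, the fly, the mantis, the moth, the toad]

7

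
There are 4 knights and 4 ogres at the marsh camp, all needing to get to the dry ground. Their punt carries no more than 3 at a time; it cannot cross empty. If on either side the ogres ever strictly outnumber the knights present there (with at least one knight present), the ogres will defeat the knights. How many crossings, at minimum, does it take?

9

Counting alone: each trip to the dry ground takes at most 3 across and each return brings at least 1 back, so after t trips out (and t−1 returns) at most 3t − (t−1) of the 8 are across; that first reaches 8 at t = 4, so at least 7 crossings are needed.
The safety rule pushes this higher. Following every safe sequence of crossings, the most of the 8 that can be at the dry ground as the punt arrives there on crossing 7 is 7 — never all 8.
So no plan with fewer than 9 crossings exists, and this one achieves 9:
1. 2 ogres → the dry ground.  (the marsh camp: 4K 2O; the dry ground: 0K 2O)
2. 1 ogre ← the marsh camp.  (the marsh camp: 4K 3O; the dry ground: 0K 1O)
3. 3 ogres → the dry ground.  (the marsh camp: 4K 0O; the dry ground: 0K 4O)
4. 1 ogre ← the marsh camp.  (the marsh camp: 4K 1O; the dry ground: 0K 3O)
5. 3 knights → the dry ground.  (the marsh camp: 1K 1O; the dry ground: 3K 3O)
6. 1 knight and 1 ogre ← the marsh camp.  (the marsh camp: 2K 2O; the dry ground: 2K 2O)
7. 2 knights → the dry ground.  (the marsh camp: 0K 2O; the dry ground: 4K 2O)
8. 1 ogre ← the marsh camp.  (the marsh camp: 0K 3O; the dry ground: 4K 1O)
9. 3 ogres → the dry ground.  (the marsh camp: 0K 0O; the dry ground: 4K 4O)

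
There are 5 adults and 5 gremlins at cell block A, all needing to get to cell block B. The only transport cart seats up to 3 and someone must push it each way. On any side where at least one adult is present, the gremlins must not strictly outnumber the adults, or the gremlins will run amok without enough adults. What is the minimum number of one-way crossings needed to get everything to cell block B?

Counting alone: each trip to cell block B takes at most 3 across and each return brings at least 1 back, so after t trips out (and t−1 returns) at most 3t − (t−1) of the 10 are across; that first reaches 10 at t = 5, so at least 9 crossings are needed.
The safety rule pushes this higher. Following every safe sequence of crossings, the most of the 10 that can be at cell block B as the transport cart arrives there on crossing 9 is 9 — never all 10.
So no plan with fewer than 11 crossings exists, and this one achieves 11:
1. 2 gremlins → cell block B.  (cell block A: 5A 3G; cell block B: 0A 2G)
2. 1 gremlin ← cell block A.  (cell block A: 5A 4G; cell block B: 0A 1G)
3. 3 gremlins → cell block B.  (cell block A: 5A 1G; cell block B: 0A 4G)
4. 1 gremlin ← cell block A.  (cell block A: 5A 2G; cell block B: 0A 3G)
5. 3 adults → cell block B.  (cell block A: 2A 2G; cell block B: 3A 3G)
6. 1 adult and 1 gremlin ← cell block A.  (cell block A: 3A 3G; cell block B: 2A 2G)
7. 3 adults → cell block B.  (cell block A: 0A 3G; cell block B: 5A 2G)
8. 1 gremlin ← cell block A.  (cell block A: 0A 4G; cell block B: 5A 1G)
9. 2 gremlins → cell block B.  (cell block A: 0A 2G; cell block B: 5A 3G)
10. 1 gremlin ← cell block A.  (cell block A: 0A 3G; cell block B: 5A 2G)
11. 3 gremlins → cell block B.  (cell block A: 0A 0G; cell block B: 5A 5G)

11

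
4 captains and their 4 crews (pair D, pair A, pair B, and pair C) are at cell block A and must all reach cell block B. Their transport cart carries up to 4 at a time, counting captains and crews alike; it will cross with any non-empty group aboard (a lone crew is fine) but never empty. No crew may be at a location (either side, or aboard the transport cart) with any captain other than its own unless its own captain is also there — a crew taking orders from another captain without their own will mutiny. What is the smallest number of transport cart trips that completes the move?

Counting alone: each trip to cell block B takes at most 4 across and each return brings at least 1 back, so after t trips out (and t−1 returns) at most 4t − (t−1) of the 8 are across; that first reaches 8 at t = 3, so at least 5 crossings are needed.
The plan below uses exactly 5 crossings, so it is optimal:
1. captain D and crew D cross → cell block B.
2. captain D crosses ← cell block A.
3. captain A, captain B, captain C, and captain D cross → cell block B.
4. crew D crosses ← cell block A.
5. crew A, crew B, crew C, and crew D cross → cell block B.

5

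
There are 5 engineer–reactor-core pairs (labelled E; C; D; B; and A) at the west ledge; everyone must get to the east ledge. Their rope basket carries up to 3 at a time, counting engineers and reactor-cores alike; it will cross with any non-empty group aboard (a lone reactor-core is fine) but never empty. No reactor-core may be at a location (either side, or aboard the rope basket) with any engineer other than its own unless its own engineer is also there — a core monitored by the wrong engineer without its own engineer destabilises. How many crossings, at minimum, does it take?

Counting alone: each trip to the east ledge takes at most 3 across and each return brings at least 1 back, so after t trips out (and t−1 returns) at most 3t − (t−1) of the 10 are across; that first reaches 10 at t = 5, so at least 9 crossings are needed.
The safety rule pushes this higher. Following every safe sequence of crossings, the most of the 10 that can be at the east ledge as the rope basket arrives there on crossing 9 is 9 — never all 10.
So no plan with fewer than 11 crossings exists, and this one achieves 11:
1. engineer E and reactor-core E cross → the east ledge.
2. engineer E crosses ← the west ledge.
3. reactor-core B, reactor-core C, and reactor-core D cross → the east ledge.
4. reactor-core E crosses ← the west ledge.
5. engineer B, engineer C, and engineer D cross → the east ledge.
6. engineer C and reactor-core C cross ← the west ledge.
7. engineer A, engineer C, and engineer E cross → the east ledge.
8. reactor-core D crosses ← the west ledge.
9. reactor-core C and reactor-core E cross → the east ledge.
10. reactor-core E crosses ← the west ledge.
11. reactor-core A, reactor-core D, and reactor-core E cross → the east ledge.

11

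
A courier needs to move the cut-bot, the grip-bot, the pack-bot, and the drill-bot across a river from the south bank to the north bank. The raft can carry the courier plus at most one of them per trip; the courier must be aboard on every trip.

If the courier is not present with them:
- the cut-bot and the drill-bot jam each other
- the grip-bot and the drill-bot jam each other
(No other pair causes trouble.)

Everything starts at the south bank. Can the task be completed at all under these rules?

Yes

1. Courier goes to the north bank with the drill-bot.
2. Courier goes back to the south bank alone.
3. Courier goes to the north bank with the cut-bot.
4. Courier goes back to the south bank with the drill-bot.
5. Courier goes to the north bank with the grip-bot.
6. Courier goes back to the south bank alone.
7. Courier goes to the north bank with the pack-bot.
8. Courier goes back to the south bank alone.
9. Courier goes to the north bank with the drill-bot.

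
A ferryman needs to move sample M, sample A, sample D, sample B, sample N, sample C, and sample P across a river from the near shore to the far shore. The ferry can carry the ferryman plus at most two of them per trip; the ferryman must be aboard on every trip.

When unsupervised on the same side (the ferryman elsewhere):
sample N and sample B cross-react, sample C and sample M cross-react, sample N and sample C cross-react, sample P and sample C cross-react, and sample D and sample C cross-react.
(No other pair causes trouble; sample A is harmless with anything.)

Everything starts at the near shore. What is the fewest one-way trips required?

9

Counting alone: the ferryman can take at most 2 across per trip to the far shore, so moving all 7 needs at least 4 loaded trips out, with a return between consecutive ones — at least 7 crossings.
The safety rule pushes this higher. Following every safe sequence of crossings, the most of the 7 that can be at the far shore as the ferry arrives there on crossing 7 is 6 — never all 7.
So no plan with fewer than 9 crossings exists, and this one achieves 9:
1. Ferryman goes to the far shore with sample B and sample C.  [the near shore: sample A, sample D, sample M, sample N, sample P | the far shore: sample B, sample C]
2. Ferryman goes back to the near shore alone.  [the near shore: sample A, sample D, sample M, sample N, sample P | the far shore: sample B, sample C]
3. Ferryman goes to the far shore with sample A.  [the near shore: sample D, sample M, sample N, sample P | the far shore: sample A, sample B, sample C]
4. Ferryman goes back to the near shore alone.  [the near shore: sample D, sample M, sample N, sample P | the far shore: sample A, sample B, sample C]
5. Ferryman goes to the far shore with sample D and sample M.  [the near shore: sample N, sample P | the far shore: sample A, sample B, sample C, sample D, sample M]
6. Ferryman goes back to the near shore with sample C.  [the near shore: sample C, sample N, sample P | the far shore: sample A, sample B, sample D, sample M]
7. Ferryman goes to the far shore with sample N and sample P.  [the near shore: sample C | the far shore: sample A, sample B, sample D, sample M, sample N, sample P]
8. Ferryman goes back to the near shore with sample B.  [the near shore: sample B, sample C | the far shore: sample A, sample D, sample M, sample N, sample P]
9. Ferryman goes to the far shore with sample B and sample C.  [the near shore: — | the far shore: sample A, sample B, sample C, sample D, sample M, sample N, sample P]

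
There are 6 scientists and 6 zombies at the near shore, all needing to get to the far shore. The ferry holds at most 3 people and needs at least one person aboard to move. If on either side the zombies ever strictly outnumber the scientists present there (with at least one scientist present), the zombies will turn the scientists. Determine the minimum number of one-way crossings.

Following every safe sequence of crossings from the start, the most of the 12 that can be at the far shore as the ferry arrives there on crossings 1, 3, 5 is 3, 5, 6 respectively; the best ever achieved is 6 of 12.
From crossing 7 on, no configuration arises that was not already reachable earlier: only 17 distinct safe configurations (who is on which side, and where the ferry is) can ever be reached, none of them has everyone across, and every continuation just revisits them. They are: 0 scientists + 0 zombies across (ferry back at the start); 0 scientists + 1 zombie across (ferry there); 0 scientists + 1 zombie across (ferry back at the start); 0 scientists + 2 zombies across (ferry there); 0 scientists + 2 zombies across (ferry back at the start); 0 scientists + 3 zombies across (ferry there); 0 scientists + 3 zombies across (ferry back at the start); 0 scientists + 4 zombies across (ferry there); 0 scientists + 4 zombies across (ferry back at the start); 0 scientists + 5 zombies across (ferry there); 0 scientists + 5 zombies across (ferry back at the start); 0 scientists + 6 zombies across (ferry there); 1 scientist + 1 zombie across (ferry there); 1 scientist + 1 zombie across (ferry back at the start); 2 scientists + 2 zombies across (ferry there); 2 scientists + 2 zombies across (ferry back at the start); 3 scientists + 3 zombies across (ferry there). So no valid plan exists.

impossible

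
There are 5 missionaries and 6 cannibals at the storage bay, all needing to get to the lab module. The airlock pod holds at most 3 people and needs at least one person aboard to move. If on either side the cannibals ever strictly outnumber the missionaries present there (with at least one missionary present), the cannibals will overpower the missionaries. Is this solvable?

The cannibals already outnumber the missionaries at the storage bay before anyone moves, so the starting position itself is disallowed.

No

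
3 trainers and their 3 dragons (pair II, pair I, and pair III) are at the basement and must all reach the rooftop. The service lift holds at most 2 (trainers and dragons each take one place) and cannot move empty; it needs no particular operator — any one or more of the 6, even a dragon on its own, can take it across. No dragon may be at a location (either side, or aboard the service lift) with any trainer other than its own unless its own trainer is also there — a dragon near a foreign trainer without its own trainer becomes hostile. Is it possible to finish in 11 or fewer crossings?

Yes — this plan uses 11 crossings (≤ 11):
1. dragon II and trainer II cross → the rooftop.
2. trainer II crosses ← the basement.
3. dragon I and dragon III cross → the rooftop.
4. dragon II crosses ← the basement.
5. trainer I and trainer III cross → the rooftop.
6. dragon I and trainer I cross ← the basement.
7. trainer I and trainer II cross → the rooftop.
8. dragon III crosses ← the basement.
9. dragon I and dragon II cross → the rooftop.
10. trainer III crosses ← the basement.
11. dragon III and trainer III cross → the rooftop.

Yes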